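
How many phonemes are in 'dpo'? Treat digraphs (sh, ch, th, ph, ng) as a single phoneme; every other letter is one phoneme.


Parsing 'dpo' greedily, digraphs first:
  'd' -> consonant phoneme (phonemes so far: 1)
  'p' -> consonant phoneme (phonemes so far: 2)
  'o' -> vowel phoneme (phonemes so far: 3)
Total phonemes: 3

3


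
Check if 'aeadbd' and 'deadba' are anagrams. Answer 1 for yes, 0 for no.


Sort characters of 'aeadbd': 'aabdde'
Sort characters of 'deadba': 'aabdde'
Sorted forms match -> they ARE anagrams
Result: 1

1


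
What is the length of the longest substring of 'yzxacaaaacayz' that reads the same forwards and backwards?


Scanning 'yzxacaaaacayz' for palindromic substrings.
Substring at positions 3-10: 'acaaaaca'.
Check: reverse('acaaaaca') = 'acaaaaca' -> palindrome confirmed.
Neighbouring characters ('x' / 'y') break symmetry, so it cannot extend further.
No longer palindromic substring exists; longest length = 8

8


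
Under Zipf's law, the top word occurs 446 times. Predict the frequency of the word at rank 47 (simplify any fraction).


Zipf's law: freq(rank) = f1 / rank
f1 = 446, rank = 47
freq = 446 / 47
GCD(446, 47) = 1
Simplified: 446/47

446/47


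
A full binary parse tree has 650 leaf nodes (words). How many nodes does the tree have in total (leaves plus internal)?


Leaf nodes (terminals): 650
Internal nodes = n - 1 = 650 - 1 = 649
Total = leaves + internal = 650 + 649 = 1299

1299


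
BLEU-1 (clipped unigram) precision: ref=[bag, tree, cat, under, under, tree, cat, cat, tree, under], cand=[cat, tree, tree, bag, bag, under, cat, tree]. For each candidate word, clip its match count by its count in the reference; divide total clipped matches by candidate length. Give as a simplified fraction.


Reference word counts: {'bag': 1, 'cat': 3, 'tree': 3, 'under': 3}
Checking each candidate word (with clipping):
  'cat' -> in reference (ref count 3, used 1/3) -> match (matches: 1)
  'tree' -> in reference (ref count 3, used 1/3) -> match (matches: 2)
  'tree' -> in reference (ref count 3, used 2/3) -> match (matches: 3)
  'bag' -> in reference (ref count 1, used 1/1) -> match (matches: 4)
  'bag' -> ref count 1 already used up (1/1) -> clipped, no match (matches: 4)
  'under' -> in reference (ref count 3, used 1/3) -> match (matches: 5)
  'cat' -> in reference (ref count 3, used 2/3) -> match (matches: 6)
  'tree' -> in reference (ref count 3, used 3/3) -> match (matches: 7)
Clipped matches: 7, Candidate length: 8
Precision = 7/8

7/8


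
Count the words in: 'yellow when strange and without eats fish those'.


Counting words by splitting on spaces:
  Word 1: 'yellow'
  Word 2: 'when'
  Word 3: 'strange'
  Word 4: 'and'
  Word 5: 'without'
  Word 6: 'eats'
  Word 7: 'fish'
  Word 8: 'those'
Total words: 8

8


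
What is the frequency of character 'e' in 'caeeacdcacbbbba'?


Scanning 'caeeacdcacbbbba' for 'e':
  Position 2: 'e' -> MATCH (count: 1)
  Position 3: 'e' -> MATCH (count: 2)
Total occurrences of 'e': 2

2


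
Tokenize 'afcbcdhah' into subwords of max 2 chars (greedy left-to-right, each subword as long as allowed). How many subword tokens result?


'afcbcdhah' has 9 characters.
Chunking with max size 2:
  Chunk 1: 'af' (positions 0-1)
  Chunk 2: 'cb' (positions 2-3)
  Chunk 3: 'cd' (positions 4-5)
  Chunk 4: 'ha' (positions 6-7)
  Chunk 5: 'h' (positions 8-8)
Total chunks: ceil(9 / 2) = 5

5


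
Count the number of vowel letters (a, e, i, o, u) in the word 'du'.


Scanning each character of 'du':
  Position 1: 'd' -> consonant (running count: 0)
  Position 2: 'u' -> vowel (running count: 1)
Total vowels: 1

1


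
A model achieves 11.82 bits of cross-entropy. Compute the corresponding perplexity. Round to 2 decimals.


Perplexity formula: PP = 2^H
H = 11.82
PP = 2^11.82
Decompose: 2^11.82 = 2^11 * 2^0.82
2^11 = 2048, 2^0.82 ~ 1.7654060
PP ~ 2048 * 1.7654060 = 3615.5514880
Rounded to 2 decimals: 3615.55

3615.55


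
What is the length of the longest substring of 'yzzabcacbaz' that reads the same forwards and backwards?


Scanning 'yzzabcacbaz' for palindromic substrings.
Substring at positions 2-10: 'zabcacbaz'.
Check: reverse('zabcacbaz') = 'zabcacbaz' -> palindrome confirmed.
Neighbouring characters ('z' / '-') break symmetry, so it cannot extend further.
No longer palindromic substring exists; longest length = 9

9


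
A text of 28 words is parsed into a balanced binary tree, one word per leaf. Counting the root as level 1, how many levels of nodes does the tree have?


In a balanced binary tree with n leaves the deepest leaf is ceil(log2(n)) edges below the root,
so counting node levels inclusive of root and leaves gives ceil(log2(n)) + 1 levels.
log2(28) = 4.8074
ceil(4.8074) = 5
levels = 5 + 1 = 6

6


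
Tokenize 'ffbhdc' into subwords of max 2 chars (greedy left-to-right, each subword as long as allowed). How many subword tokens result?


'ffbhdc' has 6 characters.
Chunking with max size 2:
  Chunk 1: 'ff' (positions 0-1)
  Chunk 2: 'bh' (positions 2-3)
  Chunk 3: 'dc' (positions 4-5)
Total chunks: ceil(6 / 2) = 3

3


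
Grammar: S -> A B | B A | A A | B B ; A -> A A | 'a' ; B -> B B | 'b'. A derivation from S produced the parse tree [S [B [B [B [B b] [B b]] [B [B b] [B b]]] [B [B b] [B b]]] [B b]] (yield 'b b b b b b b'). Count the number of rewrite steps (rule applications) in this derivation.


Every bracketed nonterminal node [X ...] in the tree is produced by exactly one rule application.
Reading the tree off as a leftmost derivation:
  Step 1: S  =>  B B   (applied S -> B B)
  Step 2: B B  =>  B B B   (applied B -> B B)
  Step 3: B B B  =>  B B B B   (applied B -> B B)
  Step 4: B B B B  =>  B B B B B   (applied B -> B B)
  Step 5: B B B B B  =>  b B B B B   (applied B -> b)
  Step 6: b B B B B  =>  b b B B B   (applied B -> b)
  Step 7: b b B B B  =>  b b B B B B   (applied B -> B B)
  Step 8: b b B B B B  =>  b b b B B B   (applied B -> b)
  Step 9: b b b B B B  =>  b b b b B B   (applied B -> b)
  Step 10: b b b b B B  =>  b b b b B B B   (applied B -> B B)
  Step 11: b b b b B B B  =>  b b b b b B B   (applied B -> b)
  Step 12: b b b b b B B  =>  b b b b b b B   (applied B -> b)
  Step 13: b b b b b b B  =>  b b b b b b b   (applied B -> b)
Final yield: b b b b b b b
Total rewrite steps: 13

13


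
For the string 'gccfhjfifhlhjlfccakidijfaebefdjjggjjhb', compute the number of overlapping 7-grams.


String 'gccfhjfifhlhjlfccakidijfaebefdjjggjjhb' has length L = 38.
Number of overlapping n-grams = L - n + 1
Substituting: 38 - 7 + 1 = 32

32


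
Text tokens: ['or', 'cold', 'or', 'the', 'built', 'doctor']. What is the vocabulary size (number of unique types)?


Listing all tokens and tracking unique types:
  Token 1: 'or' -> NEW (unique so far: 1)
  Token 2: 'cold' -> NEW (unique so far: 2)
  Token 3: 'or' -> duplicate (unique so far: 2)
  Token 4: 'the' -> NEW (unique so far: 3)
  Token 5: 'built' -> NEW (unique so far: 4)
  Token 6: 'doctor' -> NEW (unique so far: 5)
Unique types: ('built', 'cold', 'doctor', 'or', 'the')
Vocabulary size: 5

5


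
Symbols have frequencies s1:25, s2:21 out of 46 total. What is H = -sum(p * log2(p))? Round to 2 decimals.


Computing entropy H = -sum(p_i * log2(p_i)):
  s1: p = 25/46 = 0.5435, -p*log2(p) = 0.4781
  s2: p = 21/46 = 0.4565, -p*log2(p) = 0.5164
H = sum of terms = 0.9945
Rounded to 2 decimals: 0.99

0.99


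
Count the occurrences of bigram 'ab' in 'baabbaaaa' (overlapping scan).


Scanning 'baabbaaaa' for bigram 'ab':
  Position 0: 'ba' -> no
  Position 1: 'aa' -> no
  Position 2: 'ab' -> MATCH
  Position 3: 'bb' -> no
  Position 4: 'ba' -> no
  Position 5: 'aa' -> no
  Position 6: 'aa' -> no
  Position 7: 'aa' -> no
Total matches: 1

1


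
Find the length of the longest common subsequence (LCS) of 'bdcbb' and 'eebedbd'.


DP table for LCS of 'bdcbb' and 'eebedbd':
       e  e  b  e  d  b  d
    0  0  0  0  0  0  0  0
  b 0  0  0  1  1  1  1  1
  d 0  0  0  1  1  2  2  2
  c 0  0  0  1  1  2  2  2
  b 0  0  0  1  1  2  3  3
  b 0  0  0  1  1  2  3  3
LCS: 'bdb'
LCS length = 3

3


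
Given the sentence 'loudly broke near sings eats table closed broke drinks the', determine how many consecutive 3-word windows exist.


Word trigrams from [10] words:
  Trigram 1: (loudly broke near)
  Trigram 2: (broke near sings)
  Trigram 3: (near sings eats)
  Trigram 4: (sings eats table)
  Trigram 5: (eats table closed)
  Trigram 6: (table closed broke)
  Trigram 7: (closed broke drinks)
  Trigram 8: (broke drinks the)
Total word trigrams: 10 - 2 = 8

8


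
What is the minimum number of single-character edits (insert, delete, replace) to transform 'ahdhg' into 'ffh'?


Building DP table for s1='ahdhg' (len 5) and s2='ffh' (len 3):
       f  f  h
    0  1  2  3
  a 1  1  2  3
  h 2  2  2  2
  d 3  3  3  3
  h 4  4  4  3
  g 5  5  5  4
Edit distance = dp[5][3] = 4

4


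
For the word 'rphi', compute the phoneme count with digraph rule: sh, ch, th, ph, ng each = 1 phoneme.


Parsing 'rphi' greedily, digraphs first:
  'r' -> consonant phoneme (phonemes so far: 1)
  'ph' -> digraph (1 consonant phoneme) (phonemes so far: 2)
  'i' -> vowel phoneme (phonemes so far: 3)
Total phonemes: 3

3


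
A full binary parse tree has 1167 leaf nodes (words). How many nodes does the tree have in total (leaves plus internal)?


Leaf nodes (terminals): 1167
Internal nodes = n - 1 = 1167 - 1 = 1166
Total = leaves + internal = 1167 + 1166 = 2333

2333


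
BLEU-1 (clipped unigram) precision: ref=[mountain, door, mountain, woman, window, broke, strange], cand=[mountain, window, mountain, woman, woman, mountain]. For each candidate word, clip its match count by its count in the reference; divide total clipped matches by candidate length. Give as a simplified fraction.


Reference word counts: {'broke': 1, 'door': 1, 'mountain': 2, 'strange': 1, 'window': 1, 'woman': 1}
Checking each candidate word (with clipping):
  'mountain' -> in reference (ref count 2, used 1/2) -> match (matches: 1)
  'window' -> in reference (ref count 1, used 1/1) -> match (matches: 2)
  'mountain' -> in reference (ref count 2, used 2/2) -> match (matches: 3)
  'woman' -> in reference (ref count 1, used 1/1) -> match (matches: 4)
  'woman' -> ref count 1 already used up (1/1) -> clipped, no match (matches: 4)
  'mountain' -> ref count 2 already used up (2/2) -> clipped, no match (matches: 4)
Clipped matches: 4, Candidate length: 6
Precision = 4/6 = 2/3

2/3


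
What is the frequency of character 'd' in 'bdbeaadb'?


Scanning 'bdbeaadb' for 'd':
  Position 1: 'd' -> MATCH (count: 1)
  Position 6: 'd' -> MATCH (count: 2)
Total occurrences of 'd': 2

2


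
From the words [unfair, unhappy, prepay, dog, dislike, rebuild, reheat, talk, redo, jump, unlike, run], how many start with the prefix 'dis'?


Checking each word for prefix 'dis':
  'unfair' -> no (count: 0)
  'unhappy' -> no (count: 0)
  'prepay' -> no (count: 0)
  'dog' -> no (count: 0)
  'dislike' -> YES, starts with 'dis' (count: 1)
  'rebuild' -> no (count: 1)
  'reheat' -> no (count: 1)
  'talk' -> no (count: 1)
  'redo' -> no (count: 1)
  'jump' -> no (count: 1)
  'unlike' -> no (count: 1)
  'run' -> no (count: 1)
Total with prefix 'dis': 1

1


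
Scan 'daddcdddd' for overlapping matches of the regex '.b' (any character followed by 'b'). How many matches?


Pattern: .b means any character followed by 'b'.
Scanning 'daddcdddd' position-by-position:
  Pos 0: window 'da' -> no
  Pos 1: window 'ad' -> no
  Pos 2: window 'dd' -> no
  Pos 3: window 'dc' -> no
  Pos 4: window 'cd' -> no
  Pos 5: window 'dd' -> no
  Pos 6: window 'dd' -> no
  Pos 7: window 'dd' -> no
  Pos 8: window 'd' -> no
Total matches: 0

0


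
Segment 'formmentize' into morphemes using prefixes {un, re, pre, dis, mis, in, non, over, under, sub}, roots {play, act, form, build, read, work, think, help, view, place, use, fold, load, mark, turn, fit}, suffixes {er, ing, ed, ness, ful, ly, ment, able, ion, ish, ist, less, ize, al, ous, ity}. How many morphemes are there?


Segmenting 'formmentize' against the inventory:
  'form' -> root (morpheme 1)
  'ment' -> suffix (morpheme 2)
  'ize' -> suffix (morpheme 3)
Total morphemes: 3

3


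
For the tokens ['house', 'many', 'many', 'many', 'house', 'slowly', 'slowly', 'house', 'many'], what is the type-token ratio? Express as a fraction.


Tokens: 9
Unique types: ('house', 'many', 'slowly') = 3
TTR = 3/9
Simplify: divide both by 3 -> 1/3
TTR = 1/3

1/3


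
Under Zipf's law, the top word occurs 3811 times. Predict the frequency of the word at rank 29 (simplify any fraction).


Zipf's law: freq(rank) = f1 / rank
f1 = 3811, rank = 29
freq = 3811 / 29
GCD(3811, 29) = 1
Simplified: 3811/29

3811/29


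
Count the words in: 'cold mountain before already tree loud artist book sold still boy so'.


Counting words by splitting on spaces:
  Word 1: 'cold'
  Word 2: 'mountain'
  Word 3: 'before'
  Word 4: 'already'
  Word 5: 'tree'
  Word 6: 'loud'
  Word 7: 'artist'
  Word 8: 'book'
  Word 9: 'sold'
  Word 10: 'still'
  Word 11: 'boy'
  Word 12: 'so'
Total words: 12

12


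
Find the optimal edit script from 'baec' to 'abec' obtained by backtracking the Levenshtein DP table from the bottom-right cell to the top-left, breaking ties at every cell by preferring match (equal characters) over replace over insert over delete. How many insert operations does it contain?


Edit distance = 2. Backtracking from cell (4, 4) with preference match > replace > insert > delete,
then listing the resulting alignment 'baec' -> 'abec' left to right:
  Step 1: replace b->a
  Step 2: replace a->b
  Step 3: keep 'e'
  Step 4: keep 'c'
Total insertions: 0

0


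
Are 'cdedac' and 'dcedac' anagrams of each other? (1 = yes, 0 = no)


Sort characters of 'cdedac': 'accdde'
Sort characters of 'dcedac': 'accdde'
Sorted forms match -> they ARE anagrams
Result: 1

1


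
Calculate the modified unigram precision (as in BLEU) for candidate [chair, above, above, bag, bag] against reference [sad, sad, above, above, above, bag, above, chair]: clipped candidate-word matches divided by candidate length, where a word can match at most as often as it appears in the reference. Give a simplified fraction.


Reference word counts: {'above': 4, 'bag': 1, 'chair': 1, 'sad': 2}
Checking each candidate word (with clipping):
  'chair' -> in reference (ref count 1, used 1/1) -> match (matches: 1)
  'above' -> in reference (ref count 4, used 1/4) -> match (matches: 2)
  'above' -> in reference (ref count 4, used 2/4) -> match (matches: 3)
  'bag' -> in reference (ref count 1, used 1/1) -> match (matches: 4)
  'bag' -> ref count 1 already used up (1/1) -> clipped, no match (matches: 4)
Clipped matches: 4, Candidate length: 5
Precision = 4/5

4/5


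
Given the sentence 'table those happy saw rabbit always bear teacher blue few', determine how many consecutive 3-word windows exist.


Word trigrams from [10] words:
  Trigram 1: (table those happy)
  Trigram 2: (those happy saw)
  Trigram 3: (happy saw rabbit)
  Trigram 4: (saw rabbit always)
  Trigram 5: (rabbit always bear)
  Trigram 6: (always bear teacher)
  Trigram 7: (bear teacher blue)
  Trigram 8: (teacher blue few)
Total word trigrams: 10 - 2 = 8

8


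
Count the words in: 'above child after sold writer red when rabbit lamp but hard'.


Counting words by splitting on spaces:
  Word 1: 'above'
  Word 2: 'child'
  Word 3: 'after'
  Word 4: 'sold'
  Word 5: 'writer'
  Word 6: 'red'
  Word 7: 'when'
  Word 8: 'rabbit'
  Word 9: 'lamp'
  Word 10: 'but'
  Word 11: 'hard'
Total words: 11

11


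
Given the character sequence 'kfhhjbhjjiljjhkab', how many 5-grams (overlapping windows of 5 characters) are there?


String 'kfhhjbhjjiljjhkab' has length L = 17.
Number of overlapping n-grams = L - n + 1
Substituting: 17 - 5 + 1 = 13

13


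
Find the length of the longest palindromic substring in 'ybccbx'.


Scanning 'ybccbx' for palindromic substrings.
Substring at positions 1-4: 'bccb'.
Check: reverse('bccb') = 'bccb' -> palindrome confirmed.
Neighbouring characters ('y' / 'x') break symmetry, so it cannot extend further.
No longer palindromic substring exists; longest length = 4

4


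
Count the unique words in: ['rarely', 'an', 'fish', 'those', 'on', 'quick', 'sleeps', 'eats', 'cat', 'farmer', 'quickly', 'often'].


Listing all tokens and tracking unique types:
  Token 1: 'rarely' -> NEW (unique so far: 1)
  Token 2: 'an' -> NEW (unique so far: 2)
  Token 3: 'fish' -> NEW (unique so far: 3)
  Token 4: 'those' -> NEW (unique so far: 4)
  Token 5: 'on' -> NEW (unique so far: 5)
  Token 6: 'quick' -> NEW (unique so far: 6)
  Token 7: 'sleeps' -> NEW (unique so far: 7)
  Token 8: 'eats' -> NEW (unique so far: 8)
  Token 9: 'cat' -> NEW (unique so far: 9)
  Token 10: 'farmer' -> NEW (unique so far: 10)
  Token 11: 'quickly' -> NEW (unique so far: 11)
  Token 12: 'often' -> NEW (unique so far: 12)
Unique types: ('an', 'cat', 'eats', 'farmer', 'fish', 'often', 'on', 'quick', 'quickly', 'rarely', 'sleeps', 'those')
Vocabulary size: 12

12


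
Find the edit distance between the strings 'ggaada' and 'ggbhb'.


Building DP table for s1='ggaada' (len 6) and s2='ggbhb' (len 5):
       g  g  b  h  b
    0  1  2  3  4  5
  g 1  0  1  2  3  4
  g 2  1  0  1  2  3
  a 3  2  1  1  2  3
  a 4  3  2  2  2  3
  d 5  4  3  3  3  3
  a 6  5  4  4  4  4
Edit distance = dp[6][5] = 4

4


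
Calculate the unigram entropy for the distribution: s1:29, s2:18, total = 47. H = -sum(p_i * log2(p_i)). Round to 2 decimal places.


Computing entropy H = -sum(p_i * log2(p_i)):
  s1: p = 29/47 = 0.6170, -p*log2(p) = 0.4298
  s2: p = 18/47 = 0.3830, -p*log2(p) = 0.5303
H = sum of terms = 0.9601
Rounded to 2 decimals: 0.96

0.96


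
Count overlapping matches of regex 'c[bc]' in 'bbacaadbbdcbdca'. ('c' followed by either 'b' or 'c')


Pattern: c[bc] means 'c' followed by either 'b' or 'c'.
Scanning 'bbacaadbbdcbdca' position-by-position:
  Pos 0: window 'bb' -> no
  Pos 1: window 'ba' -> no
  Pos 2: window 'ac' -> no
  Pos 3: window 'ca' -> no
  Pos 4: window 'aa' -> no
  Pos 5: window 'ad' -> no
  Pos 6: window 'db' -> no
  Pos 7: window 'bb' -> no
  Pos 8: window 'bd' -> no
  Pos 9: window 'dc' -> no
  Pos 10: window 'cb' -> MATCH
  Pos 11: window 'bd' -> no
  Pos 12: window 'dc' -> no
  Pos 13: window 'ca' -> no
  Pos 14: window 'a' -> no
Total matches: 1

1


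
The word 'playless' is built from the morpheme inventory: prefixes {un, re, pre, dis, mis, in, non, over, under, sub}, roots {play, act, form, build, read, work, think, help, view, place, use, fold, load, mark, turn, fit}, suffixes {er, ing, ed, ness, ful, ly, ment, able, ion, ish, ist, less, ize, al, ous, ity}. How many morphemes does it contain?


Segmenting 'playless' against the inventory:
  'play' -> root (morpheme 1)
  'less' -> suffix (morpheme 2)
Total morphemes: 2

2


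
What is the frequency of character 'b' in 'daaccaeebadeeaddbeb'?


Scanning 'daaccaeebadeeaddbeb' for 'b':
  Position 8: 'b' -> MATCH (count: 1)
  Position 16: 'b' -> MATCH (count: 2)
  Position 18: 'b' -> MATCH (count: 3)
Total occurrences of 'b': 3

3


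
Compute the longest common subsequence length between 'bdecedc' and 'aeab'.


DP table for LCS of 'bdecedc' and 'aeab':
       a  e  a  b
    0  0  0  0  0
  b 0  0  0  0  1
  d 0  0  0  0  1
  e 0  0  1  1  1
  c 0  0  1  1  1
  e 0  0  1  1  1
  d 0  0  1  1  1
  c 0  0  1  1  1
LCS: 'b'
LCS length = 1

1


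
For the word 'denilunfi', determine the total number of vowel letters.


Scanning each character of 'denilunfi':
  Position 1: 'd' -> consonant (running count: 0)
  Position 2: 'e' -> vowel (running count: 1)
  Position 3: 'n' -> consonant (running count: 1)
  Position 4: 'i' -> vowel (running count: 2)
  Position 5: 'l' -> consonant (running count: 2)
  Position 6: 'u' -> vowel (running count: 3)
  Position 7: 'n' -> consonant (running count: 3)
  Position 8: 'f' -> consonant (running count: 3)
  Position 9: 'i' -> vowel (running count: 4)
Total vowels: 4

4


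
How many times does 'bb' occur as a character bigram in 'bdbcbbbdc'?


Scanning 'bdbcbbbdc' for bigram 'bb':
  Position 0: 'bd' -> no
  Position 1: 'db' -> no
  Position 2: 'bc' -> no
  Position 3: 'cb' -> no
  Position 4: 'bb' -> MATCH
  Position 5: 'bb' -> MATCH
  Position 6: 'bd' -> no
  Position 7: 'dc' -> no
Total matches: 2

2


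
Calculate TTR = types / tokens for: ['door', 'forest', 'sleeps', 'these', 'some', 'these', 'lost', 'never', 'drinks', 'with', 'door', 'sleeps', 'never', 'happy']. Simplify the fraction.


Tokens: 14
Unique types: ('door', 'drinks', 'forest', 'happy', 'lost', 'never', 'sleeps', 'some', 'these', 'with') = 10
TTR = 10/14
Simplify: divide both by 2 -> 5/7
TTR = 5/7

5/7


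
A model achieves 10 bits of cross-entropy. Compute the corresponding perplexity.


Perplexity formula: PP = 2^H
H = 10
PP = 2^10
PP = 2^10 = 1024

1024


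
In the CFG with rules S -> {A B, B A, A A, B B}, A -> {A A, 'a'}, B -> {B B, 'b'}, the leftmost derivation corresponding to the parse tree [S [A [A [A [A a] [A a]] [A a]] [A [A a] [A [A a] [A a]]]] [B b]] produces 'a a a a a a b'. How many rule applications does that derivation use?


Every bracketed nonterminal node [X ...] in the tree is produced by exactly one rule application.
Reading the tree off as a leftmost derivation:
  Step 1: S  =>  A B   (applied S -> A B)
  Step 2: A B  =>  A A B   (applied A -> A A)
  Step 3: A A B  =>  A A A B   (applied A -> A A)
  Step 4: A A A B  =>  A A A A B   (applied A -> A A)
  Step 5: A A A A B  =>  a A A A B   (applied A -> a)
  Step 6: a A A A B  =>  a a A A B   (applied A -> a)
  Step 7: a a A A B  =>  a a a A B   (applied A -> a)
  Step 8: a a a A B  =>  a a a A A B   (applied A -> A A)
  Step 9: a a a A A B  =>  a a a a A B   (applied A -> a)
  Step 10: a a a a A B  =>  a a a a A A B   (applied A -> A A)
  Step 11: a a a a A A B  =>  a a a a a A B   (applied A -> a)
  Step 12: a a a a a A B  =>  a a a a a a B   (applied A -> a)
  Step 13: a a a a a a B  =>  a a a a a a b   (applied B -> b)
Final yield: a a a a a a b
Total rewrite steps: 13

13


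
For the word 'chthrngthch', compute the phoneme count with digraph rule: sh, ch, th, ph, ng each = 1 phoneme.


Parsing 'chthrngthch' greedily, digraphs first:
  'ch' -> digraph (1 consonant phoneme) (phonemes so far: 1)
  'th' -> digraph (1 consonant phoneme) (phonemes so far: 2)
  'r' -> consonant phoneme (phonemes so far: 3)
  'ng' -> digraph (1 consonant phoneme) (phonemes so far: 4)
  'th' -> digraph (1 consonant phoneme) (phonemes so far: 5)
  'ch' -> digraph (1 consonant phoneme) (phonemes so far: 6)
Total phonemes: 6

6


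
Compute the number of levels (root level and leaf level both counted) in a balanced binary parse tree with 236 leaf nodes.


In a balanced binary tree with n leaves the deepest leaf is ceil(log2(n)) edges below the root,
so counting node levels inclusive of root and leaves gives ceil(log2(n)) + 1 levels.
log2(236) = 7.8826
ceil(7.8826) = 8
levels = 8 + 1 = 9

9


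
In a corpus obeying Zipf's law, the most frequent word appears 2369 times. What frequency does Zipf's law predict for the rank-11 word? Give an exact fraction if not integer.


Zipf's law: freq(rank) = f1 / rank
f1 = 2369, rank = 11
freq = 2369 / 11
GCD(2369, 11) = 1
Simplified: 2369/11

2369/11


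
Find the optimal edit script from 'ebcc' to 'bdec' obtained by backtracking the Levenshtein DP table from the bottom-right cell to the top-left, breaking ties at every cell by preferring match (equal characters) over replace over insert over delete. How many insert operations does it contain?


Edit distance = 3. Backtracking from cell (4, 4) with preference match > replace > insert > delete,
then listing the resulting alignment 'ebcc' -> 'bdec' left to right:
  Step 1: replace e->b
  Step 2: replace b->d
  Step 3: replace c->e
  Step 4: keep 'c'
Total insertions: 0

0


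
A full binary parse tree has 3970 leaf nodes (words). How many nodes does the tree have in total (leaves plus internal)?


Leaf nodes (terminals): 3970
Internal nodes = n - 1 = 3970 - 1 = 3969
Total = leaves + internal = 3970 + 3969 = 7939

7939


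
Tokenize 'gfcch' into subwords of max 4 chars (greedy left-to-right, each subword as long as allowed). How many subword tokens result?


'gfcch' has 5 characters.
Chunking with max size 4:
  Chunk 1: 'gfcc' (positions 0-3)
  Chunk 2: 'h' (positions 4-4)
Total chunks: ceil(5 / 4) = 2

2


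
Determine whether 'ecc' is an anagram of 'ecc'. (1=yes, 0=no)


Sort characters of 'ecc': 'cce'
Sort characters of 'ecc': 'cce'
Sorted forms match -> they ARE anagrams
Result: 1

1


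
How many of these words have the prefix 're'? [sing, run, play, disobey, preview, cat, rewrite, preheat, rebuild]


Checking each word for prefix 're':
  'sing' -> no (count: 0)
  'run' -> no (count: 0)
  'play' -> no (count: 0)
  'disobey' -> no (count: 0)
  'preview' -> no (count: 0)
  'cat' -> no (count: 0)
  'rewrite' -> YES, starts with 're' (count: 1)
  'preheat' -> no (count: 1)
  'rebuild' -> YES, starts with 're' (count: 2)
Total with prefix 're': 2

2


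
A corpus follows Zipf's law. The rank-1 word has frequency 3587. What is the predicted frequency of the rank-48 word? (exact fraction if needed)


Zipf's law: freq(rank) = f1 / rank
f1 = 3587, rank = 48
freq = 3587 / 48
GCD(3587, 48) = 1
Simplified: 3587/48

3587/48


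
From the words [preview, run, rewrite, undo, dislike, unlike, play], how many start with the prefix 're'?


Checking each word for prefix 're':
  'preview' -> no (count: 0)
  'run' -> no (count: 0)
  'rewrite' -> YES, starts with 're' (count: 1)
  'undo' -> no (count: 1)
  'dislike' -> no (count: 1)
  'unlike' -> no (count: 1)
  'play' -> no (count: 1)
Total with prefix 're': 1

1


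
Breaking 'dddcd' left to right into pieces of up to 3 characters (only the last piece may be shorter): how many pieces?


'dddcd' has 5 characters.
Chunking with max size 3:
  Chunk 1: 'ddd' (positions 0-2)
  Chunk 2: 'cd' (positions 3-4)
Total chunks: ceil(5 / 3) = 2

2


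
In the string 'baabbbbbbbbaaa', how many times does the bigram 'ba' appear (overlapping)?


Scanning 'baabbbbbbbbaaa' for bigram 'ba':
  Position 0: 'ba' -> MATCH
  Position 1: 'aa' -> no
  Position 2: 'ab' -> no
  Position 3: 'bb' -> no
  Position 4: 'bb' -> no
  Position 5: 'bb' -> no
  Position 6: 'bb' -> no
  Position 7: 'bb' -> no
  Position 8: 'bb' -> no
  Position 9: 'bb' -> no
  Position 10: 'ba' -> MATCH
  Position 11: 'aa' -> no
  Position 12: 'aa' -> no
Total matches: 2

2


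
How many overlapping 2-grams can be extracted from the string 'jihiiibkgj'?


String 'jihiiibkgj' has length L = 10.
Number of overlapping n-grams = L - n + 1
Substituting: 10 - 2 + 1 = 9

9


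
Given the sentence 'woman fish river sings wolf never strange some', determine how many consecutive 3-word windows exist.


Word trigrams from [8] words:
  Trigram 1: (woman fish river)
  Trigram 2: (fish river sings)
  Trigram 3: (river sings wolf)
  Trigram 4: (sings wolf never)
  Trigram 5: (wolf never strange)
  Trigram 6: (never strange some)
Total word trigrams: 8 - 2 = 6

6


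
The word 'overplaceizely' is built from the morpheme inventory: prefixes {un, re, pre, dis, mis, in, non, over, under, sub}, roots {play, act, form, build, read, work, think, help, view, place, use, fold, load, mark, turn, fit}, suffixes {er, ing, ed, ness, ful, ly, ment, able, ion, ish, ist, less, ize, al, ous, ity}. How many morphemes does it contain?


Segmenting 'overplaceizely' against the inventory:
  'over' -> prefix (morpheme 1)
  'place' -> root (morpheme 2)
  'ize' -> suffix (morpheme 3)
  'ly' -> suffix (morpheme 4)
Total morphemes: 4

4


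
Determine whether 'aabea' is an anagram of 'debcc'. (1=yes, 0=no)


Sort characters of 'aabea': 'aaabe'
Sort characters of 'debcc': 'bccde'
Sorted forms differ -> they are NOT anagrams
Result: 0

0


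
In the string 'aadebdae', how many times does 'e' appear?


Scanning 'aadebdae' for 'e':
  Position 3: 'e' -> MATCH (count: 1)
  Position 7: 'e' -> MATCH (count: 2)
Total occurrences of 'e': 2

2


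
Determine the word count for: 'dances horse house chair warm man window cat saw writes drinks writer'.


Counting words by splitting on spaces:
  Word 1: 'dances'
  Word 2: 'horse'
  Word 3: 'house'
  Word 4: 'chair'
  Word 5: 'warm'
  Word 6: 'man'
  Word 7: 'window'
  Word 8: 'cat'
  Word 9: 'saw'
  Word 10: 'writes'
  Word 11: 'drinks'
  Word 12: 'writer'
Total words: 12

12


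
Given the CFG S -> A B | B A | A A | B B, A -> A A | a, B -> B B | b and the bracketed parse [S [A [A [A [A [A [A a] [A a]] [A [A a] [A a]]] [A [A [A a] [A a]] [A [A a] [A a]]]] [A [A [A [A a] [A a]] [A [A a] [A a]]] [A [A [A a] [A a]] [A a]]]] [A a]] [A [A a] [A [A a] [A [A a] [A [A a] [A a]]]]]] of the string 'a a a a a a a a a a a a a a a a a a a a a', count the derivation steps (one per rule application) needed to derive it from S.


Every bracketed nonterminal node [X ...] in the tree is produced by exactly one rule application.
Reading the tree off as a leftmost derivation:
  Step 1: S  =>  A A   (applied S -> A A)
  Step 2: A A  =>  A A A   (applied A -> A A)
  Step 3: A A A  =>  A A A A   (applied A -> A A)
  Step 4: A A A A  =>  A A A A A   (applied A -> A A)
  Step 5: A A A A A  =>  A A A A A A   (applied A -> A A)
  Step 6: A A A A A A  =>  A A A A A A A   (applied A -> A A)
  Step 7: A A A A A A A  =>  a A A A A A A   (applied A -> a)
  Step 8: a A A A A A A  =>  a a A A A A A   (applied A -> a)
  Step 9: a a A A A A A  =>  a a A A A A A A   (applied A -> A A)
  Step 10: a a A A A A A A  =>  a a a A A A A A   (applied A -> a)
  Step 11: a a a A A A A A  =>  a a a a A A A A   (applied A -> a)
  Step 12: a a a a A A A A  =>  a a a a A A A A A   (applied A -> A A)
  Step 13: a a a a A A A A A  =>  a a a a A A A A A A   (applied A -> A A)
  Step 14: a a a a A A A A A A  =>  a a a a a A A A A A   (applied A -> a)
  Step 15: a a a a a A A A A A  =>  a a a a a a A A A A   (applied A -> a)
  Step 16: a a a a a a A A A A  =>  a a a a a a A A A A A   (applied A -> A A)
  Step 17: a a a a a a A A A A A  =>  a a a a a a a A A A A   (applied A -> a)
  Step 18: a a a a a a a A A A A  =>  a a a a a a a a A A A   (applied A -> a)
  Step 19: a a a a a a a a A A A  =>  a a a a a a a a A A A A   (applied A -> A A)
  Step 20: a a a a a a a a A A A A  =>  a a a a a a a a A A A A A   (applied A -> A A)
  Step 21: a a a a a a a a A A A A A  =>  a a a a a a a a A A A A A A   (applied A -> A A)
  Step 22: a a a a a a a a A A A A A A  =>  a a a a a a a a a A A A A A   (applied A -> a)
  Step 23: a a a a a a a a a A A A A A  =>  a a a a a a a a a a A A A A   (applied A -> a)
  Step 24: a a a a a a a a a a A A A A  =>  a a a a a a a a a a A A A A A   (applied A -> A A)
  Step 25: a a a a a a a a a a A A A A A  =>  a a a a a a a a a a a A A A A   (applied A -> a)
  Step 26: a a a a a a a a a a a A A A A  =>  a a a a a a a a a a a a A A A   (applied A -> a)
  Step 27: a a a a a a a a a a a a A A A  =>  a a a a a a a a a a a a A A A A   (applied A -> A A)
  Step 28: a a a a a a a a a a a a A A A A  =>  a a a a a a a a a a a a A A A A A   (applied A -> A A)
  Step 29: a a a a a a a a a a a a A A A A A  =>  a a a a a a a a a a a a a A A A A   (applied A -> a)
  Step 30: a a a a a a a a a a a a a A A A A  =>  a a a a a a a a a a a a a a A A A   (applied A -> a)
  Step 31: a a a a a a a a a a a a a a A A A  =>  a a a a a a a a a a a a a a a A A   (applied A -> a)
  Step 32: a a a a a a a a a a a a a a a A A  =>  a a a a a a a a a a a a a a a a A   (applied A -> a)
  Step 33: a a a a a a a a a a a a a a a a A  =>  a a a a a a a a a a a a a a a a A A   (applied A -> A A)
  Step 34: a a a a a a a a a a a a a a a a A A  =>  a a a a a a a a a a a a a a a a a A   (applied A -> a)
  Step 35: a a a a a a a a a a a a a a a a a A  =>  a a a a a a a a a a a a a a a a a A A   (applied A -> A A)
  Step 36: a a a a a a a a a a a a a a a a a A A  =>  a a a a a a a a a a a a a a a a a a A   (applied A -> a)
  Step 37: a a a a a a a a a a a a a a a a a a A  =>  a a a a a a a a a a a a a a a a a a A A   (applied A -> A A)
  Step 38: a a a a a a a a a a a a a a a a a a A A  =>  a a a a a a a a a a a a a a a a a a a A   (applied A -> a)
  Step 39: a a a a a a a a a a a a a a a a a a a A  =>  a a a a a a a a a a a a a a a a a a a A A   (applied A -> A A)
  Step 40: a a a a a a a a a a a a a a a a a a a A A  =>  a a a a a a a a a a a a a a a a a a a a A   (applied A -> a)
  Step 41: a a a a a a a a a a a a a a a a a a a a A  =>  a a a a a a a a a a a a a a a a a a a a a   (applied A -> a)
Final yield: a a a a a a a a a a a a a a a a a a a a a
Total rewrite steps: 41

41


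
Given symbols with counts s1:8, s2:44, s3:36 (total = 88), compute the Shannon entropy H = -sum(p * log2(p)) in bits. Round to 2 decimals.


Computing entropy H = -sum(p_i * log2(p_i)):
  s1: p = 8/88 = 0.0909, -p*log2(p) = 0.3145
  s2: p = 44/88 = 0.5000, -p*log2(p) = 0.5000
  s3: p = 36/88 = 0.4091, -p*log2(p) = 0.5275
H = sum of terms = 1.3420
Rounded to 2 decimals: 1.34

1.34


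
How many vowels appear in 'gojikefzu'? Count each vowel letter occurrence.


Scanning each character of 'gojikefzu':
  Position 1: 'g' -> consonant (running count: 0)
  Position 2: 'o' -> vowel (running count: 1)
  Position 3: 'j' -> consonant (running count: 1)
  Position 4: 'i' -> vowel (running count: 2)
  Position 5: 'k' -> consonant (running count: 2)
  Position 6: 'e' -> vowel (running count: 3)
  Position 7: 'f' -> consonant (running count: 3)
  Position 8: 'z' -> consonant (running count: 3)
  Position 9: 'u' -> vowel (running count: 4)
Total vowels: 4

4


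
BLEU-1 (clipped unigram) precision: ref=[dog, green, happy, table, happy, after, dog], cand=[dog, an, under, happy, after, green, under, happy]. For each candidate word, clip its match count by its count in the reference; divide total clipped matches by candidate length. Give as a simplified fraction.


Reference word counts: {'after': 1, 'dog': 2, 'green': 1, 'happy': 2, 'table': 1}
Checking each candidate word (with clipping):
  'dog' -> in reference (ref count 2, used 1/2) -> match (matches: 1)
  'an' -> not in reference -> no match (matches: 1)
  'under' -> not in reference -> no match (matches: 1)
  'happy' -> in reference (ref count 2, used 1/2) -> match (matches: 2)
  'after' -> in reference (ref count 1, used 1/1) -> match (matches: 3)
  'green' -> in reference (ref count 1, used 1/1) -> match (matches: 4)
  'under' -> not in reference -> no match (matches: 4)
  'happy' -> in reference (ref count 2, used 2/2) -> match (matches: 5)
Clipped matches: 5, Candidate length: 8
Precision = 5/8

5/8


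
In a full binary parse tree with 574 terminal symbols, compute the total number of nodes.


Leaf nodes (terminals): 574
Internal nodes = n - 1 = 574 - 1 = 573
Total = leaves + internal = 574 + 573 = 1147

1147


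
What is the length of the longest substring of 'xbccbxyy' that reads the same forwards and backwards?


Scanning 'xbccbxyy' for palindromic substrings.
Substring at positions 0-5: 'xbccbx'.
Check: reverse('xbccbx') = 'xbccbx' -> palindrome confirmed.
Neighbouring characters ('-' / 'y') break symmetry, so it cannot extend further.
No longer palindromic substring exists; longest length = 6

6


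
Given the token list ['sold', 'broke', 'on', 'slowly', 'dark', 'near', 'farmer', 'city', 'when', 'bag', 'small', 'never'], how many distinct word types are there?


Listing all tokens and tracking unique types:
  Token 1: 'sold' -> NEW (unique so far: 1)
  Token 2: 'broke' -> NEW (unique so far: 2)
  Token 3: 'on' -> NEW (unique so far: 3)
  Token 4: 'slowly' -> NEW (unique so far: 4)
  Token 5: 'dark' -> NEW (unique so far: 5)
  Token 6: 'near' -> NEW (unique so far: 6)
  Token 7: 'farmer' -> NEW (unique so far: 7)
  Token 8: 'city' -> NEW (unique so far: 8)
  Token 9: 'when' -> NEW (unique so far: 9)
  Token 10: 'bag' -> NEW (unique so far: 10)
  Token 11: 'small' -> NEW (unique so far: 11)
  Token 12: 'never' -> NEW (unique so far: 12)
Unique types: ('bag', 'broke', 'city', 'dark', 'farmer', 'near', 'never', 'on', 'slowly', 'small', 'sold', 'when')
Vocabulary size: 12

12


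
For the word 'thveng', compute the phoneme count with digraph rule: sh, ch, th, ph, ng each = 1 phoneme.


Parsing 'thveng' greedily, digraphs first:
  'th' -> digraph (1 consonant phoneme) (phonemes so far: 1)
  'v' -> consonant phoneme (phonemes so far: 2)
  'e' -> vowel phoneme (phonemes so far: 3)
  'ng' -> digraph (1 consonant phoneme) (phonemes so far: 4)
Total phonemes: 4

4


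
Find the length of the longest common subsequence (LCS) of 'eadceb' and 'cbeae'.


DP table for LCS of 'eadceb' and 'cbeae':
       c  b  e  a  e
    0  0  0  0  0  0
  e 0  0  0  1  1  1
  a 0  0  0  1  2  2
  d 0  0  0  1  2  2
  c 0  1  1  1  2  2
  e 0  1  1  2  2  3
  b 0  1  2  2  2  3
LCS: 'eae'
LCS length = 3

3


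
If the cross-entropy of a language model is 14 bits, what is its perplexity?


Perplexity formula: PP = 2^H
H = 14
PP = 2^14
PP = 2^14 = 16384

16384


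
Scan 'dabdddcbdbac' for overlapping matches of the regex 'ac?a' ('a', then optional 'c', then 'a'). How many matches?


Pattern: ac?a means 'a', then optional 'c', then 'a'.
Scanning 'dabdddcbdbac' position-by-position:
  Pos 0: window 'dab' -> no
  Pos 1: window 'abd' -> no
  Pos 2: window 'bdd' -> no
  Pos 3: window 'ddd' -> no
  Pos 4: window 'ddc' -> no
  Pos 5: window 'dcb' -> no
  Pos 6: window 'cbd' -> no
  Pos 7: window 'bdb' -> no
  Pos 8: window 'dba' -> no
  Pos 9: window 'bac' -> no
  Pos 10: window 'ac' -> no
  Pos 11: window 'c' -> no
Total matches: 0

0


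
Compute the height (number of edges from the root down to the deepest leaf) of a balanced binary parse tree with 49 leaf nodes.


In a balanced binary tree with n leaves the deepest leaf is ceil(log2(n)) edges below the root.
log2(49) = 5.6147
ceil(5.6147) = 6
height (edges) = 6

6


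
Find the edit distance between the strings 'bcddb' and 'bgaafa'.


Building DP table for s1='bcddb' (len 5) and s2='bgaafa' (len 6):
       b  g  a  a  f  a
    0  1  2  3  4  5  6
  b 1  0  1  2  3  4  5
  c 2  1  1  2  3  4  5
  d 3  2  2  2  3  4  5
  d 4  3  3  3  3  4  5
  b 5  4  4  4  4  4  5
Edit distance = dp[5][6] = 5

5


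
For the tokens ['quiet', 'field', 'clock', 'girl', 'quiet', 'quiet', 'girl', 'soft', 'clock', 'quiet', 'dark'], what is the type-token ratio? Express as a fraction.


Tokens: 11
Unique types: ('clock', 'dark', 'field', 'girl', 'quiet', 'soft') = 6
TTR = 6/11
Already in lowest terms.

6/11


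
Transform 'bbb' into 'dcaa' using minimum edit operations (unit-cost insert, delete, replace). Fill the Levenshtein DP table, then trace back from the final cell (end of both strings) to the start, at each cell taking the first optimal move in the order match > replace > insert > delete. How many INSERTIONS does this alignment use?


Edit distance = 4. Backtracking from cell (3, 4) with preference match > replace > insert > delete,
then listing the resulting alignment 'bbb' -> 'dcaa' left to right:
  Step 1: insert 'd' [insertion #1]
  Step 2: replace b->c
  Step 3: replace b->a
  Step 4: replace b->a
Total insertions: 1

1


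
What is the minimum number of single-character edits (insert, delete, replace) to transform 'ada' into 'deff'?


Building DP table for s1='ada' (len 3) and s2='deff' (len 4):
       d  e  f  f
    0  1  2  3  4
  a 1  1  2  3  4
  d 2  1  2  3  4
  a 3  2  2  3  4
Edit distance = dp[3][4] = 4

4


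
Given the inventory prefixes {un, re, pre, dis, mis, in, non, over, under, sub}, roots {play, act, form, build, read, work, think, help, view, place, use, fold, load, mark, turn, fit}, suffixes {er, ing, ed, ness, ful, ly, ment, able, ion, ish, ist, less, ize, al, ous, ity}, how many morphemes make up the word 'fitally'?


Segmenting 'fitally' against the inventory:
  'fit' -> root (morpheme 1)
  'al' -> suffix (morpheme 2)
  'ly' -> suffix (morpheme 3)
Total morphemes: 3

3
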